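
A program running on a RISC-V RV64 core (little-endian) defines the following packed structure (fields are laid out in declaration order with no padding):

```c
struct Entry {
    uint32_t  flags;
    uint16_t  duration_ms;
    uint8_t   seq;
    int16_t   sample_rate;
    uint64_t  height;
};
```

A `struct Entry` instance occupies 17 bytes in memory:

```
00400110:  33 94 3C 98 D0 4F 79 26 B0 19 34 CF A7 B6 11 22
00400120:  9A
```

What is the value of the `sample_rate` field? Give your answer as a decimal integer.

-20442

`sample_rate` follows `flags` (4 B), `duration_ms` (2 B), `seq` (1 B), so it starts at offset 4 + 2 + 1 = 7 and occupies 2 bytes.
Bytes at offsets 7..8: 26 B0.
In little-endian order the low byte comes first in memory.
Reassemble most-significant byte first: B0 26 → 0xB026.
Top bit is set, so as a signed 16-bit value this is 0xB026 − 2^16 = -20442.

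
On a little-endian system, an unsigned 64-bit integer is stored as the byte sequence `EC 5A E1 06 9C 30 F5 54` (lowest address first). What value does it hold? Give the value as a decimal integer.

6121852715168520940

Little-endian: lowest address holds the least-significant byte.
Reassemble most-significant byte first: 54 F5 30 9C 06 E1 5A EC → 0x54F5309C06E15AEC.
0x54F5309C06E15AEC = 6121852715168520940.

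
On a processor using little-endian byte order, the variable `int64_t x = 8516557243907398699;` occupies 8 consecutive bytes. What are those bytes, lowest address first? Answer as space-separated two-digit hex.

8516557243907398699 in hexadecimal, padded to 64 bits, is 0x7630E3B0D0615C2B.
Split into bytes (most-significant first): 76 30 E3 B0 D0 61 5C 2B.
Little-endian: lowest address holds the least-significant byte.
So at ascending addresses the bytes are 2B 5C 61 D0 B0 E3 30 76.

2B 5C 61 D0 B0 E3 30 76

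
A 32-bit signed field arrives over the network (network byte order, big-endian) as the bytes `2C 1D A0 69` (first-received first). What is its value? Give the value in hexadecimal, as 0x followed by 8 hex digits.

In big-endian order the high byte comes first in memory.
The bytes are already most-significant first: 0x2C1DA069.

0x2C1DA069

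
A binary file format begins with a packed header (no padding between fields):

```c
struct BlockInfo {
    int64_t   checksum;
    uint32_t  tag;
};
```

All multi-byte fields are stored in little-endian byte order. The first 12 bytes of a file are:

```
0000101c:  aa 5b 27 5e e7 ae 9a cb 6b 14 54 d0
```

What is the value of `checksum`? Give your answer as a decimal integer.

`checksum` is the first field, at byte offset 0, occupying 8 bytes.
Bytes at offsets 0..7: AA 5B 27 5E E7 AE 9A CB.
Little-endian stores the least-significant byte at the lowest address.
Reassemble most-significant byte first: CB 9A AE E7 5E 27 5B AA → 0xCB9AAEE75E275BAA.
Top bit is set, so as a signed 64-bit value this is 0xCB9AAEE75E275BAA − 2^64 = -3775513028856423510.

-3775513028856423510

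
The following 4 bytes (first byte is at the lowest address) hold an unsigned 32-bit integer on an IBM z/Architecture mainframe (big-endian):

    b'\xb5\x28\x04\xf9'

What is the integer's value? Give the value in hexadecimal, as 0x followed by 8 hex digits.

0xB52804F9

Big-endian stores the most-significant byte at the lowest address.
The bytes are already most-significant first: 0xB52804F9.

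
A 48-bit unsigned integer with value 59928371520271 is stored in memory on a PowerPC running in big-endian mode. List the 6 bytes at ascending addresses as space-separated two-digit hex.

59928371520271 in hexadecimal, padded to 48 bits, is 0x3681294BE30F.
Split into bytes (most-significant first): 36 81 29 4B E3 0F.
Big-endian: lowest address holds the most-significant byte.
So the memory order matches the most-significant-first order: 36 81 29 4B E3 0F.

36 81 29 4B E3 0F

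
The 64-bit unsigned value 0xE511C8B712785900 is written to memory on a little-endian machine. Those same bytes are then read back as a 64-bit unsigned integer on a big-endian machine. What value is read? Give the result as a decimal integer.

25183294715335141

Stored little-endian, the bytes at ascending addresses are 00 59 78 12 B7 C8 11 E5.
Read back as big-endian, the last byte is least significant, giving 0x00597812B7C811E5.
0x00597812B7C811E5 = 25183294715335141.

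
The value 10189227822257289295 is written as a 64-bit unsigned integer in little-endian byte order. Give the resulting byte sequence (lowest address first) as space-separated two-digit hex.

10189227822257289295 in hexadecimal, padded to 64 bits, is 0x8D6768B8312C384F.
Split into bytes (most-significant first): 8D 67 68 B8 31 2C 38 4F.
In little-endian order the low byte comes first in memory.
So at ascending addresses the bytes are 4F 38 2C 31 B8 68 67 8D.

4F 38 2C 31 B8 68 67 8D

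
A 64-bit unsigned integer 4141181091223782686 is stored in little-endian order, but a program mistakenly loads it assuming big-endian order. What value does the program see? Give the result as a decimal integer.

2181420023966234681

4141181091223782686 in 64-bit hexadecimal is 0x39786E42F4F5451E.
Stored little-endian, the bytes at ascending addresses are 1E 45 F5 F4 42 6E 78 39.
Read back as big-endian, the last byte is least significant, giving 0x1E45F5F4426E7839.
0x1E45F5F4426E7839 = 2181420023966234681.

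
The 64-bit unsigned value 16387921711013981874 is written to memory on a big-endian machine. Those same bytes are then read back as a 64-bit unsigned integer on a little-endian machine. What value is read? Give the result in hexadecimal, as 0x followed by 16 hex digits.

16387921711013981874 in 64-bit hexadecimal is 0xE36D97F81FE66EB2.
Stored big-endian, the bytes at ascending addresses are E3 6D 97 F8 1F E6 6E B2.
Read back as little-endian, the first byte is least significant, giving 0xB26EE61FF8976DE3.

0xB26EE61FF8976DE3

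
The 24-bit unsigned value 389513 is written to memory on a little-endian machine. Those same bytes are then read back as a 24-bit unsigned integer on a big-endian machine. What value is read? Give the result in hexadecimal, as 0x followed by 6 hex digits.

389513 in 24-bit hexadecimal is 0x05F189.
Stored little-endian, the bytes at ascending addresses are 89 F1 05.
Read back as big-endian, the last byte is least significant, giving 0x89F105.

0x89F105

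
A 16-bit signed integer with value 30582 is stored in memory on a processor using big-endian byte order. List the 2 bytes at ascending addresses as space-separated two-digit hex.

30582 in hexadecimal, padded to 16 bits, is 0x7776.
Split into bytes (most-significant first): 77 76.
In big-endian order the high byte comes first in memory.
So the memory order matches the most-significant-first order: 77 76.

77 76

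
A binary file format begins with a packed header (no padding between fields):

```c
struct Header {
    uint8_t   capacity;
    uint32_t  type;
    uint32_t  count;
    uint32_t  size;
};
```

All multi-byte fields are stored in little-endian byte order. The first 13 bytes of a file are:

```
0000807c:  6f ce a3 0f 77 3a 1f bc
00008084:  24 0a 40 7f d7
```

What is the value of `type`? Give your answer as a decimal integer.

`type` follows `capacity` (1 byte), so it starts at byte offset 1 and occupies 4 bytes.
Bytes at offsets 1..4: CE A3 0F 77.
In little-endian order the low byte comes first in memory.
Reassemble most-significant byte first: 77 0F A3 CE → 0x770FA3CE.
0x770FA3CE = 1997513678.

1997513678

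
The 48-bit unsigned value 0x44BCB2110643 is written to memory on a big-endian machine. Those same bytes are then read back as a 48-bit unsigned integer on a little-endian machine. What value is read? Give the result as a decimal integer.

73693345791044

Stored big-endian, the bytes at ascending addresses are 44 BC B2 11 06 43.
Read back as little-endian, the first byte is least significant, giving 0x430611B2BC44.
0x430611B2BC44 = 73693345791044.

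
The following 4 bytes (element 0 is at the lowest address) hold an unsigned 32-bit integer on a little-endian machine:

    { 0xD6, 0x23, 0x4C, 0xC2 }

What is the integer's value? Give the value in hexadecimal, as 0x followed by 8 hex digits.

Little-endian stores the least-significant byte at the lowest address.
Reassemble most-significant byte first: C2 4C 23 D6 → 0xC24C23D6.

0xC24C23D6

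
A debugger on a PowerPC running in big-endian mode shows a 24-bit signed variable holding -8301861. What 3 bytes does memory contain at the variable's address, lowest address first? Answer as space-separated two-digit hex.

81 52 DB

Two's complement of -8301861 in 24 bits: 8301861 = 0x7EAD25; invert → 0x8152DA; add 1 → 0x8152DB.
Split into bytes (most-significant first): 81 52 DB.
In big-endian order the high byte comes first in memory.
So the memory order matches the most-significant-first order: 81 52 DB.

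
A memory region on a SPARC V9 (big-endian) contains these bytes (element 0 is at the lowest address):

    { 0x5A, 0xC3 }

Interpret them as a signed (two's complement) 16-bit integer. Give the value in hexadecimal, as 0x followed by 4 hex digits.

Big-endian: lowest address holds the most-significant byte.
The bytes are already most-significant first: 0x5AC3.

0x5AC3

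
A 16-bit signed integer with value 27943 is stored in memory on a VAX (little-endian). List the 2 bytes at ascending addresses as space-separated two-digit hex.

27943 in hexadecimal, padded to 16 bits, is 0x6D27.
Split into bytes (most-significant first): 6D 27.
Little-endian stores the least-significant byte at the lowest address.
So at ascending addresses the bytes are 27 6D.

27 6D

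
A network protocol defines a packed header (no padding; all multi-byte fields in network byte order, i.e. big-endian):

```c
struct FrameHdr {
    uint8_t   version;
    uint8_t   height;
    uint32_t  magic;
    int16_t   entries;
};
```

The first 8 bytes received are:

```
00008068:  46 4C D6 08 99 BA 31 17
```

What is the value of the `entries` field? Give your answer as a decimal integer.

`entries` follows `version` (1 B), `height` (1 B), `magic` (4 B), so it starts at offset 1 + 1 + 4 = 6 and occupies 2 bytes.
Bytes at offsets 6..7: 31 17.
Big-endian: lowest address holds the most-significant byte.
The bytes are already most-significant first: 0x3117.
0x3117 = 12567.

12567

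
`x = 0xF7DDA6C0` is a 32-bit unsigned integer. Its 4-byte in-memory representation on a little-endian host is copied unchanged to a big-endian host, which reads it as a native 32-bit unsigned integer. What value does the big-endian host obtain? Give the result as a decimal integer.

3232161271

Stored little-endian, the bytes at ascending addresses are C0 A6 DD F7.
Read back as big-endian, the last byte is least significant, giving 0xC0A6DDF7.
0xC0A6DDF7 = 3232161271.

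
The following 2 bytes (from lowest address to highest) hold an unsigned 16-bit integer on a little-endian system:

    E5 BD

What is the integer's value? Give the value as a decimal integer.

48613

Little-endian: lowest address holds the least-significant byte.
Reassemble most-significant byte first: BD E5 → 0xBDE5.
0xBDE5 = 48613.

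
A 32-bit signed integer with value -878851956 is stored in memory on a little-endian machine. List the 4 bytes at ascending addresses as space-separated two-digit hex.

8C C8 9D CB

Two's complement of -878851956 in 32 bits: 878851956 = 0x34623774; invert → 0xCB9DC88B; add 1 → 0xCB9DC88C.
Split into bytes (most-significant first): CB 9D C8 8C.
Little-endian stores the least-significant byte at the lowest address.
So at ascending addresses the bytes are 8C C8 9D CB.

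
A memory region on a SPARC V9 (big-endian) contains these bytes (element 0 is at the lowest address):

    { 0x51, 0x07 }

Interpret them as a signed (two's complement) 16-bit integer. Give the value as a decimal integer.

Big-endian: lowest address holds the most-significant byte.
The bytes are already most-significant first: 0x5107.
0x5107 = 20743.

20743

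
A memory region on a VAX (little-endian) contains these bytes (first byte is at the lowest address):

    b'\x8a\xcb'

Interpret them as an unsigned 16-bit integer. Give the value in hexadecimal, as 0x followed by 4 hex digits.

0xCB8A

Little-endian stores the least-significant byte at the lowest address.
Reassemble most-significant byte first: CB 8A → 0xCB8A.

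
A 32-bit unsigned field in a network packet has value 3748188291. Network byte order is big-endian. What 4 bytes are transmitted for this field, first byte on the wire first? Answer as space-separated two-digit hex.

DF 68 D0 83

3748188291 in hexadecimal, padded to 32 bits, is 0xDF68D083.
Split into bytes (most-significant first): DF 68 D0 83.
Big-endian stores the most-significant byte at the lowest address.
So the memory order matches the most-significant-first order: DF 68 D0 83.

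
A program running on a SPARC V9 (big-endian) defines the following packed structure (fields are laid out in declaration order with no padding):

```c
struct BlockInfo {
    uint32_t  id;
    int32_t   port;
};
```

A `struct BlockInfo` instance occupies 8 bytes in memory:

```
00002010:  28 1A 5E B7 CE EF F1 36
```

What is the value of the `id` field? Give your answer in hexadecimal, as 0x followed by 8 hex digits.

`id` is the first field, at byte offset 0, occupying 4 bytes.
Bytes at offsets 0..3: 28 1A 5E B7.
In big-endian order the high byte comes first in memory.
The bytes are already most-significant first: 0x281A5EB7.

0x281A5EB7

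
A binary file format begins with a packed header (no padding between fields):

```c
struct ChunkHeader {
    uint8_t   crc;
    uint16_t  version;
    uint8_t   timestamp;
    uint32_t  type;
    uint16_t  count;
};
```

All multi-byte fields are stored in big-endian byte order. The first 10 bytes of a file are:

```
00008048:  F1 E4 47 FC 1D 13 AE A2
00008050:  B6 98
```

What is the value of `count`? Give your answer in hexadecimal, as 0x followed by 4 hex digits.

0xB698

`count` follows `crc` (1 B), `version` (2 B), `timestamp` (1 B), `type` (4 B), so it starts at offset 1 + 2 + 1 + 4 = 8 and occupies 2 bytes.
Bytes at offsets 8..9: B6 98.
Big-endian: lowest address holds the most-significant byte.
The bytes are already most-significant first: 0xB698.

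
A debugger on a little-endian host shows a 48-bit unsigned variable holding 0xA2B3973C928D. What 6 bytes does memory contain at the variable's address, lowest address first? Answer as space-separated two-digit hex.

8D 92 3C 97 B3 A2

Split into bytes (most-significant first): A2 B3 97 3C 92 8D.
Little-endian: lowest address holds the least-significant byte.
So at ascending addresses the bytes are 8D 92 3C 97 B3 A2.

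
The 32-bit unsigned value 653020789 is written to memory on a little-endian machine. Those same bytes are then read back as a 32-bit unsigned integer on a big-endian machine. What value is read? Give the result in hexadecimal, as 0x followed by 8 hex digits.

0x754EEC26

653020789 in 32-bit hexadecimal is 0x26EC4E75.
Stored little-endian, the bytes at ascending addresses are 75 4E EC 26.
Read back as big-endian, the last byte is least significant, giving 0x754EEC26.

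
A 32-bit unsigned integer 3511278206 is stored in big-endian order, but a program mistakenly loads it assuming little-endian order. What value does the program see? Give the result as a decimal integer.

2128234961

3511278206 in 32-bit hexadecimal is 0xD149DA7E.
Stored big-endian, the bytes at ascending addresses are D1 49 DA 7E.
Read back as little-endian, the first byte is least significant, giving 0x7EDA49D1.
0x7EDA49D1 = 2128234961.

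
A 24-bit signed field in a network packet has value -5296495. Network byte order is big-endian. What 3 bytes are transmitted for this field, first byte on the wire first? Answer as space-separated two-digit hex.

AF 2E 91

Two's complement of -5296495 in 24 bits: 5296495 = 0x50D16F; invert → 0xAF2E90; add 1 → 0xAF2E91.
Split into bytes (most-significant first): AF 2E 91.
In big-endian order the high byte comes first in memory.
So the memory order matches the most-significant-first order: AF 2E 91.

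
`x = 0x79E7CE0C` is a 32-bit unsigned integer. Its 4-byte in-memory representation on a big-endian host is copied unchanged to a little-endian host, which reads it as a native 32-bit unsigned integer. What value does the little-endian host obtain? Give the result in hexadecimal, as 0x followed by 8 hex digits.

Stored big-endian, the bytes at ascending addresses are 79 E7 CE 0C.
Read back as little-endian, the first byte is least significant, giving 0x0CCEE779.

0x0CCEE779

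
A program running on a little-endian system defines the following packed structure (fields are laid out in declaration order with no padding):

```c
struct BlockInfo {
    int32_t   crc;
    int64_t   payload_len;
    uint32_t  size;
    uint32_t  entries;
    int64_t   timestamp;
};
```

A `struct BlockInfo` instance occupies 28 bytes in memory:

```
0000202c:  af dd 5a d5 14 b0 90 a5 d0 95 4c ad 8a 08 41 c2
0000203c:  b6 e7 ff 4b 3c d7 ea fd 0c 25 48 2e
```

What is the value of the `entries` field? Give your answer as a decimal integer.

1275062198

`entries` follows `crc` (4 B), `payload_len` (8 B), `size` (4 B), so it starts at offset 4 + 8 + 4 = 16 and occupies 4 bytes.
Bytes at offsets 16..19: B6 E7 FF 4B.
In little-endian order the low byte comes first in memory.
Reassemble most-significant byte first: 4B FF E7 B6 → 0x4BFFE7B6.
0x4BFFE7B6 = 1275062198.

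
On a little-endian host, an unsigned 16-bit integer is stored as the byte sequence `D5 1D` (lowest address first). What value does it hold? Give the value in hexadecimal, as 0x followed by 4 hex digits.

In little-endian order the low byte comes first in memory.
Reassemble most-significant byte first: 1D D5 → 0x1DD5.

0x1DD5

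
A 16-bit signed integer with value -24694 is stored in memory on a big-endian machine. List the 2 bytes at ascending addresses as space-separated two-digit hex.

9F 8A

Two's complement of -24694 in 16 bits: 24694 = 0x6076; invert → 0x9F89; add 1 → 0x9F8A.
Split into bytes (most-significant first): 9F 8A.
Big-endian: lowest address holds the most-significant byte.
So the memory order matches the most-significant-first order: 9F 8A.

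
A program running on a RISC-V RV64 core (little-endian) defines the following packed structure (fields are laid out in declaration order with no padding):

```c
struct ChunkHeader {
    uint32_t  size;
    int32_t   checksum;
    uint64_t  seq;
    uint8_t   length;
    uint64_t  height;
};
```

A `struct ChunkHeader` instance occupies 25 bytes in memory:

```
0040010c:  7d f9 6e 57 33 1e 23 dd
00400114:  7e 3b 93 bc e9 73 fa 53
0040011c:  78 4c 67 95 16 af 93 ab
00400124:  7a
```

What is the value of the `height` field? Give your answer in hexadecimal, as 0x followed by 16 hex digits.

`height` follows `size` (4 B), `checksum` (4 B), `seq` (8 B), `length` (1 B), so it starts at offset 4 + 4 + 8 + 1 = 17 and occupies 8 bytes.
Bytes at offsets 17..24: 4C 67 95 16 AF 93 AB 7A.
Little-endian stores the least-significant byte at the lowest address.
Reassemble most-significant byte first: 7A AB 93 AF 16 95 67 4C → 0x7AAB93AF1695674C.

0x7AAB93AF1695674C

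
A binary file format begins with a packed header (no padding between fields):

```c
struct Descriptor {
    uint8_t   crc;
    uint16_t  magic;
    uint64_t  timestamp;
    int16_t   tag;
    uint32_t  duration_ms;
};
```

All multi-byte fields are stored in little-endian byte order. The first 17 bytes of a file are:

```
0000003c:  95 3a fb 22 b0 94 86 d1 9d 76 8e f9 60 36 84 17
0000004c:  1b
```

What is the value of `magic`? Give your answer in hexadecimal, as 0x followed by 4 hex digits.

`magic` follows `crc` (1 byte), so it starts at byte offset 1 and occupies 2 bytes.
Bytes at offsets 1..2: 3A FB.
In little-endian order the low byte comes first in memory.
Reassemble most-significant byte first: FB 3A → 0xFB3A.

0xFB3A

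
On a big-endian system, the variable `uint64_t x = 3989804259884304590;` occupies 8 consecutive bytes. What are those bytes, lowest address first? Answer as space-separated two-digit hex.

37 5E A1 D5 E1 BE 88 CE

3989804259884304590 in hexadecimal, padded to 64 bits, is 0x375EA1D5E1BE88CE.
Split into bytes (most-significant first): 37 5E A1 D5 E1 BE 88 CE.
Big-endian stores the most-significant byte at the lowest address.
So the memory order matches the most-significant-first order: 37 5E A1 D5 E1 BE 88 CE.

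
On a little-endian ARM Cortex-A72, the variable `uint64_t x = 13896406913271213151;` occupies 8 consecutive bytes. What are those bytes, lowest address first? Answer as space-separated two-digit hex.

13896406913271213151 in hexadecimal, padded to 64 bits, is 0xC0D9F47617D02C5F.
Split into bytes (most-significant first): C0 D9 F4 76 17 D0 2C 5F.
In little-endian order the low byte comes first in memory.
So at ascending addresses the bytes are 5F 2C D0 17 76 F4 D9 C0.

5F 2C D0 17 76 F4 D9 C0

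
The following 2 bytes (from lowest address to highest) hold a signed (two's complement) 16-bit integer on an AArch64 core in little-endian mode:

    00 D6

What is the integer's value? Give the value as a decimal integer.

Little-endian stores the least-significant byte at the lowest address.
Reassemble most-significant byte first: D6 00 → 0xD600.
Top bit is set, so as a signed 16-bit value this is 0xD600 − 2^16 = -10752.

-10752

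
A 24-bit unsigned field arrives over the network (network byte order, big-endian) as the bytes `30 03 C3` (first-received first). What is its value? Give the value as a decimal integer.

Big-endian: lowest address holds the most-significant byte.
The bytes are already most-significant first: 0x3003C3.
0x3003C3 = 3146691.

3146691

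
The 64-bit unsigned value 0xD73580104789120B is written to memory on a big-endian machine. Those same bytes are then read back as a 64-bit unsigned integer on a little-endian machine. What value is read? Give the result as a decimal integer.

Stored big-endian, the bytes at ascending addresses are D7 35 80 10 47 89 12 0B.
Read back as little-endian, the first byte is least significant, giving 0x0B128947108035D7.
0x0B128947108035D7 = 797851022310520279.

797851022310520279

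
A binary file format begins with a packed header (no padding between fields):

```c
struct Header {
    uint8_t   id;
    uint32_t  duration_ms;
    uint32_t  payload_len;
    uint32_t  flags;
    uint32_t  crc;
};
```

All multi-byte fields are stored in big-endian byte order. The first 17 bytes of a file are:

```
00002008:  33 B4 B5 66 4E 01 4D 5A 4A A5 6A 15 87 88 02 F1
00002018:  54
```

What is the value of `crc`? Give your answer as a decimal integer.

2281894228

`crc` follows `id` (1 B), `duration_ms` (4 B), `payload_len` (4 B), `flags` (4 B), so it starts at offset 1 + 4 + 4 + 4 = 13 and occupies 4 bytes.
Bytes at offsets 13..16: 88 02 F1 54.
Big-endian stores the most-significant byte at the lowest address.
The bytes are already most-significant first: 0x8802F154.
0x8802F154 = 2281894228.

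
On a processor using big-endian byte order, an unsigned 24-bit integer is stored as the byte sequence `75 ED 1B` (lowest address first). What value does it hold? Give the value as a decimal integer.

Big-endian: lowest address holds the most-significant byte.
The bytes are already most-significant first: 0x75ED1B.
0x75ED1B = 7728411.

7728411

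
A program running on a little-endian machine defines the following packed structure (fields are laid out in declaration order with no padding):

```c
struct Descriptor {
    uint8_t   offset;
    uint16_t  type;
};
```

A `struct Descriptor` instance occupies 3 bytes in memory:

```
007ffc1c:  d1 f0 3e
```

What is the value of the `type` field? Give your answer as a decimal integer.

16112

`type` follows `offset` (1 byte), so it starts at byte offset 1 and occupies 2 bytes.
Bytes at offsets 1..2: F0 3E.
In little-endian order the low byte comes first in memory.
Reassemble most-significant byte first: 3E F0 → 0x3EF0.
0x3EF0 = 16112.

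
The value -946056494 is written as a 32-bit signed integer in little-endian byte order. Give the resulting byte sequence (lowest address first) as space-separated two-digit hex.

Two's complement of -946056494 in 32 bits: 946056494 = 0x3863AD2E; invert → 0xC79C52D1; add 1 → 0xC79C52D2.
Split into bytes (most-significant first): C7 9C 52 D2.
Little-endian stores the least-significant byte at the lowest address.
So at ascending addresses the bytes are D2 52 9C C7.

D2 52 9C C7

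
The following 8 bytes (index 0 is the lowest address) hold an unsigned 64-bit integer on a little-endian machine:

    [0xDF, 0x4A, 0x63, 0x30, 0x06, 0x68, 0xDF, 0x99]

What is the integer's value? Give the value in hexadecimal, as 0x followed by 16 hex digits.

0x99DF680630634ADF

Little-endian stores the least-significant byte at the lowest address.
Reassemble most-significant byte first: 99 DF 68 06 30 63 4A DF → 0x99DF680630634ADF.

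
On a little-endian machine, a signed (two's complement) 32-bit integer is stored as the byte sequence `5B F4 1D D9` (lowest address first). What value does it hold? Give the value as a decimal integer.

-652348325

Little-endian: lowest address holds the least-significant byte.
Reassemble most-significant byte first: D9 1D F4 5B → 0xD91DF45B.
Top bit is set, so as a signed 32-bit value this is 0xD91DF45B − 2^32 = -652348325.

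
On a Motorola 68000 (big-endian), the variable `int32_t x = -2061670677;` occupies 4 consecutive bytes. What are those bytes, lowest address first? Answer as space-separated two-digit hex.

Two's complement of -2061670677 in 32 bits: 2061670677 = 0x7AE29915; invert → 0x851D66EA; add 1 → 0x851D66EB.
Split into bytes (most-significant first): 85 1D 66 EB.
Big-endian: lowest address holds the most-significant byte.
So the memory order matches the most-significant-first order: 85 1D 66 EB.

85 1D 66 EB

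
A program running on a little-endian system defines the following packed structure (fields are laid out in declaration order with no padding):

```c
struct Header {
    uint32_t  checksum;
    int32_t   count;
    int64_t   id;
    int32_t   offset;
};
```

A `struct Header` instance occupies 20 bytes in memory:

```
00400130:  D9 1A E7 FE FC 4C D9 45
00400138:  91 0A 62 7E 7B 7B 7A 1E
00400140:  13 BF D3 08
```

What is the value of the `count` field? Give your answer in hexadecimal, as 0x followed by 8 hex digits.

0x45D94CFC

`count` follows `checksum` (4 bytes), so it starts at byte offset 4 and occupies 4 bytes.
Bytes at offsets 4..7: FC 4C D9 45.
In little-endian order the low byte comes first in memory.
Reassemble most-significant byte first: 45 D9 4C FC → 0x45D94CFC.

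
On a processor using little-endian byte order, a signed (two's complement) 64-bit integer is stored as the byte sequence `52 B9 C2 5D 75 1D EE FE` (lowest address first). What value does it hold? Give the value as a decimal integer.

-77091753697298094

Little-endian: lowest address holds the least-significant byte.
Reassemble most-significant byte first: FE EE 1D 75 5D C2 B9 52 → 0xFEEE1D755DC2B952.
Top bit is set, so as a signed 64-bit value this is 0xFEEE1D755DC2B952 − 2^64 = -77091753697298094.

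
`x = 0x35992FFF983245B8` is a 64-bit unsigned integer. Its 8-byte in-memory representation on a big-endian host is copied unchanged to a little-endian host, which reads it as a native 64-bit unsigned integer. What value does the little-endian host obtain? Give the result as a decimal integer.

Stored big-endian, the bytes at ascending addresses are 35 99 2F FF 98 32 45 B8.
Read back as little-endian, the first byte is least significant, giving 0xB8453298FF2F9935.
0xB8453298FF2F9935 = 13278074709069502773.

13278074709069502773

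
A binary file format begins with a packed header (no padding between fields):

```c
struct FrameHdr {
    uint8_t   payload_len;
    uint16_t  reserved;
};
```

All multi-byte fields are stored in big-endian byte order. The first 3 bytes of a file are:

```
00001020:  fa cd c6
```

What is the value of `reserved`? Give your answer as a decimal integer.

52678

`reserved` follows `payload_len` (1 byte), so it starts at byte offset 1 and occupies 2 bytes.
Bytes at offsets 1..2: CD C6.
In big-endian order the high byte comes first in memory.
The bytes are already most-significant first: 0xCDC6.
0xCDC6 = 52678.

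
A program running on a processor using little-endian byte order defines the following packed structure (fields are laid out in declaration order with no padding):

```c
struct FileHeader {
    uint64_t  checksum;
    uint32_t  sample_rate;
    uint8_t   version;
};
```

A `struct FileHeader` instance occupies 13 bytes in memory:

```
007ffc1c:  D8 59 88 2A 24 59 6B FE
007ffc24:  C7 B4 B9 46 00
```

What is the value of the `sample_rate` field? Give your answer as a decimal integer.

`sample_rate` follows `checksum` (8 bytes), so it starts at byte offset 8 and occupies 4 bytes.
Bytes at offsets 8..11: C7 B4 B9 46.
Little-endian: lowest address holds the least-significant byte.
Reassemble most-significant byte first: 46 B9 B4 C7 → 0x46B9B4C7.
0x46B9B4C7 = 1186575559.

1186575559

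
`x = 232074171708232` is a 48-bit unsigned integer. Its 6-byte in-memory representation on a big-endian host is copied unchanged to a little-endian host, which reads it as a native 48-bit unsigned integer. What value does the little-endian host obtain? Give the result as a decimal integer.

80210946560467

232074171708232 in 48-bit hexadecimal is 0xD311FA90F348.
Stored big-endian, the bytes at ascending addresses are D3 11 FA 90 F3 48.
Read back as little-endian, the first byte is least significant, giving 0x48F390FA11D3.
0x48F390FA11D3 = 80210946560467.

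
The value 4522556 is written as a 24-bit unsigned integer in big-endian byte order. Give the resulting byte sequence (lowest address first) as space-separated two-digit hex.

45 02 3C

4522556 in hexadecimal, padded to 24 bits, is 0x45023C.
Split into bytes (most-significant first): 45 02 3C.
In big-endian order the high byte comes first in memory.
So the memory order matches the most-significant-first order: 45 02 3C.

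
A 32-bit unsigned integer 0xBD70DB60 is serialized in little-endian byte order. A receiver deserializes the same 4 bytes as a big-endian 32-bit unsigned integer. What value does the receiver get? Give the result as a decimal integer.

Stored little-endian, the bytes at ascending addresses are 60 DB 70 BD.
Read back as big-endian, the last byte is least significant, giving 0x60DB70BD.
0x60DB70BD = 1624993981.

1624993981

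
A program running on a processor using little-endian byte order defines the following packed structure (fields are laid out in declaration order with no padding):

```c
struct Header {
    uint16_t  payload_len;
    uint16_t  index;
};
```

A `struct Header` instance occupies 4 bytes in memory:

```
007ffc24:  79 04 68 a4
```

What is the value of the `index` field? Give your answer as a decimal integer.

`index` follows `payload_len` (2 bytes), so it starts at byte offset 2 and occupies 2 bytes.
Bytes at offsets 2..3: 68 A4.
In little-endian order the low byte comes first in memory.
Reassemble most-significant byte first: A4 68 → 0xA468.
0xA468 = 42088.

42088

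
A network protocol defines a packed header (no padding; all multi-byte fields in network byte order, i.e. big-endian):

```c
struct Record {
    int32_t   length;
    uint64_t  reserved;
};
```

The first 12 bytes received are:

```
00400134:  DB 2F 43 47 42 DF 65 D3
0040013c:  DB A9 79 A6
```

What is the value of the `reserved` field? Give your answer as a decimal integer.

4818682086907541926

`reserved` follows `length` (4 bytes), so it starts at byte offset 4 and occupies 8 bytes.
Bytes at offsets 4..11: 42 DF 65 D3 DB A9 79 A6.
Big-endian stores the most-significant byte at the lowest address.
The bytes are already most-significant first: 0x42DF65D3DBA979A6.
0x42DF65D3DBA979A6 = 4818682086907541926.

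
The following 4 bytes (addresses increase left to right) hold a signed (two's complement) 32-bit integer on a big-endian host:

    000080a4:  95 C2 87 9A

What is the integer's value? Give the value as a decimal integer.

-1782413414

Big-endian: lowest address holds the most-significant byte.
The bytes are already most-significant first: 0x95C2879A.
Top bit is set, so as a signed 32-bit value this is 0x95C2879A − 2^32 = -1782413414.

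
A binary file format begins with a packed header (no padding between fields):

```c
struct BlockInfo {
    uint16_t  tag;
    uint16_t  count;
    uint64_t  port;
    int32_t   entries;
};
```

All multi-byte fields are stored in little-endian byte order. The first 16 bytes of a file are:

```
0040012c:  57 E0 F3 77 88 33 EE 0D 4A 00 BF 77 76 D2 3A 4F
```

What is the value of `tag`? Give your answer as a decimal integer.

57431

`tag` is the first field, at byte offset 0, occupying 2 bytes.
Bytes at offsets 0..1: 57 E0.
In little-endian order the low byte comes first in memory.
Reassemble most-significant byte first: E0 57 → 0xE057.
0xE057 = 57431.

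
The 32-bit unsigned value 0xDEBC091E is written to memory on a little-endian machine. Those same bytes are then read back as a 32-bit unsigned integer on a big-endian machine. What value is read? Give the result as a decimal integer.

Stored little-endian, the bytes at ascending addresses are 1E 09 BC DE.
Read back as big-endian, the last byte is least significant, giving 0x1E09BCDE.
0x1E09BCDE = 503954654.

503954654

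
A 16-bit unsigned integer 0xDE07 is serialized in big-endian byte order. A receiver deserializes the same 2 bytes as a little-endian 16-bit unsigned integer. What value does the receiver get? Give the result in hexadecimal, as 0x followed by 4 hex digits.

0x07DE

Stored big-endian, the bytes at ascending addresses are DE 07.
Read back as little-endian, the first byte is least significant, giving 0x07DE.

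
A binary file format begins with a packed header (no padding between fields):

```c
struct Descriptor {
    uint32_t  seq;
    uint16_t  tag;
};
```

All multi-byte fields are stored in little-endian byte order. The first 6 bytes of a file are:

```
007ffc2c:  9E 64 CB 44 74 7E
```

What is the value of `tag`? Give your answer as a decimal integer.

`tag` follows `seq` (4 bytes), so it starts at byte offset 4 and occupies 2 bytes.
Bytes at offsets 4..5: 74 7E.
In little-endian order the low byte comes first in memory.
Reassemble most-significant byte first: 7E 74 → 0x7E74.
0x7E74 = 32372.

32372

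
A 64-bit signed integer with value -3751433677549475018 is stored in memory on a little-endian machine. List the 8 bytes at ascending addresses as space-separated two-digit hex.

Two's complement of -3751433677549475018 in 64 bits: 3751433677549475018 = 0x340FC50DC4C614CA; invert → 0xCBF03AF23B39EB35; add 1 → 0xCBF03AF23B39EB36.
Split into bytes (most-significant first): CB F0 3A F2 3B 39 EB 36.
In little-endian order the low byte comes first in memory.
So at ascending addresses the bytes are 36 EB 39 3B F2 3A F0 CB.

36 EB 39 3B F2 3A F0 CB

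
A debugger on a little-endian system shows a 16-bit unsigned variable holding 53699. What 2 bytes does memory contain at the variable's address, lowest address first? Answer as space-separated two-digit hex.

53699 in hexadecimal, padded to 16 bits, is 0xD1C3.
Split into bytes (most-significant first): D1 C3.
In little-endian order the low byte comes first in memory.
So at ascending addresses the bytes are C3 D1.

C3 D1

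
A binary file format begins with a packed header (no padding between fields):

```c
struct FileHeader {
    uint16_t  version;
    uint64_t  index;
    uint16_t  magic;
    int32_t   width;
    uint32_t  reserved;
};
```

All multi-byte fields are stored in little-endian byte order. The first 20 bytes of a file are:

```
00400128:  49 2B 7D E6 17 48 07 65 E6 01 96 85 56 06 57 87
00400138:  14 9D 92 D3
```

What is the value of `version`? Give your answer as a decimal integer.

`version` is the first field, at byte offset 0, occupying 2 bytes.
Bytes at offsets 0..1: 49 2B.
In little-endian order the low byte comes first in memory.
Reassemble most-significant byte first: 2B 49 → 0x2B49.
0x2B49 = 11081.

11081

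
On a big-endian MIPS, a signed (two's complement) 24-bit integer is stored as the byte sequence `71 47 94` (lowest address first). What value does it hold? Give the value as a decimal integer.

Big-endian stores the most-significant byte at the lowest address.
The bytes are already most-significant first: 0x714794.
0x714794 = 7423892.

7423892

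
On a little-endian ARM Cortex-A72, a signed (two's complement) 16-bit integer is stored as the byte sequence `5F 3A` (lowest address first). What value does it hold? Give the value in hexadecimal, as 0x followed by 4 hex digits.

0x3A5F

Little-endian stores the least-significant byte at the lowest address.
Reassemble most-significant byte first: 3A 5F → 0x3A5F.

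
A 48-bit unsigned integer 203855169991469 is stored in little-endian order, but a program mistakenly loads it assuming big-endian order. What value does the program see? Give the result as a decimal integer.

49701340211129

203855169991469 in 48-bit hexadecimal is 0xB967BAFE332D.
Stored little-endian, the bytes at ascending addresses are 2D 33 FE BA 67 B9.
Read back as big-endian, the last byte is least significant, giving 0x2D33FEBA67B9.
0x2D33FEBA67B9 = 49701340211129.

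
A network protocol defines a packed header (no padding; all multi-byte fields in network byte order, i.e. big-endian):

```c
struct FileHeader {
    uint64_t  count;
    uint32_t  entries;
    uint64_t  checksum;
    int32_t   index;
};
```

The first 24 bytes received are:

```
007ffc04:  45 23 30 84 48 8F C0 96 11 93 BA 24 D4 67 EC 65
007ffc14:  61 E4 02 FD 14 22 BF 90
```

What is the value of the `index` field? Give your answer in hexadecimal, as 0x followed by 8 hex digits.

0x1422BF90

`index` follows `count` (8 B), `entries` (4 B), `checksum` (8 B), so it starts at offset 8 + 4 + 8 = 20 and occupies 4 bytes.
Bytes at offsets 20..23: 14 22 BF 90.
Big-endian: lowest address holds the most-significant byte.
The bytes are already most-significant first: 0x1422BF90.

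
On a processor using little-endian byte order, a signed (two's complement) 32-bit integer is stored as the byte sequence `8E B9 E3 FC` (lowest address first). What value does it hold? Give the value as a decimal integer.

-52184690

Little-endian stores the least-significant byte at the lowest address.
Reassemble most-significant byte first: FC E3 B9 8E → 0xFCE3B98E.
Top bit is set, so as a signed 32-bit value this is 0xFCE3B98E − 2^32 = -52184690.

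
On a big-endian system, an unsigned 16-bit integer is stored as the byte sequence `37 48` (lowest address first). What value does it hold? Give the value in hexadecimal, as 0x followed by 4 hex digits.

Big-endian: lowest address holds the most-significant byte.
The bytes are already most-significant first: 0x3748.

0x3748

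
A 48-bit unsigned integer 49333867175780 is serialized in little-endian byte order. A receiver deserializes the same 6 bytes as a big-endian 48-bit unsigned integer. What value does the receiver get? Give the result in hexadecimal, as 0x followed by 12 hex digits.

0x64DFA06FDE2C

49333867175780 in 48-bit hexadecimal is 0x2CDE6FA0DF64.
Stored little-endian, the bytes at ascending addresses are 64 DF A0 6F DE 2C.
Read back as big-endian, the last byte is least significant, giving 0x64DFA06FDE2C.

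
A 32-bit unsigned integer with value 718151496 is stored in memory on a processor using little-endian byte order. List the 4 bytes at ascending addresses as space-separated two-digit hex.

718151496 in hexadecimal, padded to 32 bits, is 0x2ACE1F48.
Split into bytes (most-significant first): 2A CE 1F 48.
In little-endian order the low byte comes first in memory.
So at ascending addresses the bytes are 48 1F CE 2A.

48 1F CE 2A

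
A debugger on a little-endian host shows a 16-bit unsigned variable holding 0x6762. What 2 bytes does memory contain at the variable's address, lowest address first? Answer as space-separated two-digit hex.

Split into bytes (most-significant first): 67 62.
Little-endian: lowest address holds the least-significant byte.
So at ascending addresses the bytes are 62 67.

62 67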